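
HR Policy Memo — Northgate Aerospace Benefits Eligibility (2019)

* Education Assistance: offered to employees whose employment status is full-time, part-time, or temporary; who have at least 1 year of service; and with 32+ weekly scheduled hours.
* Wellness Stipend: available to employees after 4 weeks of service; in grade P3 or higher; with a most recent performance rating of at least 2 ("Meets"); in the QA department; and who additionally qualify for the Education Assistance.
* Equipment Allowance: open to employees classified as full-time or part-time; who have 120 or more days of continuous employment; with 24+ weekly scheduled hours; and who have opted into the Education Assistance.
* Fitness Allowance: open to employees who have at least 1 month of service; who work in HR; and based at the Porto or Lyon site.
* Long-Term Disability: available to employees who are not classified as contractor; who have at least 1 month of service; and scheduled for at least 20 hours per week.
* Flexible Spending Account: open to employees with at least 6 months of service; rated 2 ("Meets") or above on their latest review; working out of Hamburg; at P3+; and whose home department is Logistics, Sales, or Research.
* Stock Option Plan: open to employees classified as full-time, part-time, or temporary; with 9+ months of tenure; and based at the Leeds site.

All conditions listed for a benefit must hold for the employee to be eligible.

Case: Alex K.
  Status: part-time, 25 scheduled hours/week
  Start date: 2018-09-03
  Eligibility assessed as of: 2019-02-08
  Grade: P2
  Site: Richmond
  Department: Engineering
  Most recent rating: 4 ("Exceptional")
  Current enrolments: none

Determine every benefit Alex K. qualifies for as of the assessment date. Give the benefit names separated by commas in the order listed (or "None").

Service from 2018-09-03 to 2019-02-08: 158 days.
Education Assistance — status part-time ✓; service 158 days < 1 year (≈365 days) ✗ → not eligible.
Wellness Stipend — service 158 days ≥ 4 weeks (≈28 days) ✓; grade P2 < P3 ✗ → not eligible.
Equipment Allowance — status part-time ✓; service 158 days ≥ 120 days ✓; 25 hrs/wk ≥ 24 ✓; not enrolled in Education Assistance ✗ → not eligible.
Fitness Allowance — service 158 days ≥ 1 month (≈30 days) ✓; dept Engineering ✗ → not eligible.
Long-Term Disability — status part-time ✓ (not excluded); service 158 days ≥ 1 month (≈30 days) ✓; 25 hrs/wk ≥ 20 ✓ → eligible.
Flexible Spending Account — service 158 days < 6 months (≈180 days) ✗ → not eligible.
Stock Option Plan — status part-time ✓; service 158 days < 9 months (≈270 days) ✗ → not eligible.

Long-Term Disability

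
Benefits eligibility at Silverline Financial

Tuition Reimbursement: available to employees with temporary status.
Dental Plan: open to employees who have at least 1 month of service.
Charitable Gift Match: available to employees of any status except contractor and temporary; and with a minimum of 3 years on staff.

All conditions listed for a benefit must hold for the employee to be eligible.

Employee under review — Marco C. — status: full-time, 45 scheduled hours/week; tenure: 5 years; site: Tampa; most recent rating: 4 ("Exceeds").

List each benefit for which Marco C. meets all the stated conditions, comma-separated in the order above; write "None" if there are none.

Dental Plan, Charitable Gift Match

Tuition Reimbursement — status full-time ✗ (requires temporary) → not eligible.
Dental Plan — service 5 years ≥ 1 month (≈30 days) ✓ → eligible.
Charitable Gift Match — status full-time ✓ (not excluded); service 5 years ≥ 3 years ✓ → eligible.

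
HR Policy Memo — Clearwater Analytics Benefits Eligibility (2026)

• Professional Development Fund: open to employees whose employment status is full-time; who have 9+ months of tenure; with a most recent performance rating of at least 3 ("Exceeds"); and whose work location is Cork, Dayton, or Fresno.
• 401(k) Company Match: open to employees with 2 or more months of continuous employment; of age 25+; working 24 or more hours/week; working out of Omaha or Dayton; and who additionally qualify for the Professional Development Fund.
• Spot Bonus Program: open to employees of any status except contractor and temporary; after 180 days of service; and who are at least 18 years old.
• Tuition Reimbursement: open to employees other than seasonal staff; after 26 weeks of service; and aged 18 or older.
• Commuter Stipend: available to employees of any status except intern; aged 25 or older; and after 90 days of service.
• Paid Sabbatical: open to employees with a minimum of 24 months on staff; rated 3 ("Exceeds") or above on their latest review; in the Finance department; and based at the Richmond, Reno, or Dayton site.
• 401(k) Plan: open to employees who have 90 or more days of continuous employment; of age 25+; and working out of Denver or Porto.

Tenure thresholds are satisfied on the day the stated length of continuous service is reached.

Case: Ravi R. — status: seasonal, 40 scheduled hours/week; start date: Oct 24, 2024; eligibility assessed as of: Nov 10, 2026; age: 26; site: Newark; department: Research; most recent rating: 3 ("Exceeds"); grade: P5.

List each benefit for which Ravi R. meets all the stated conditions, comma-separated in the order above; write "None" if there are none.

Service from Oct 24, 2024 to Nov 10, 2026: 747 days.
Professional Development Fund — status seasonal ✗ (requires full-time) → not eligible.
401(k) Company Match — service 747 days ≥ 2 months (≈60 days) ✓; age 26 ≥ 25 ✓; 40 hrs/wk ≥ 24 ✓; site Newark ✗ (not Omaha or Dayton) → not eligible.
Spot Bonus Program — status seasonal ✓ (not excluded); service 747 days ≥ 180 days ✓; age 26 ≥ 18 ✓ → eligible.
Tuition Reimbursement — status seasonal ✗ (excluded) → not eligible.
Commuter Stipend — status seasonal ✓ (not excluded); age 26 ≥ 25 ✓; service 747 days ≥ 90 days ✓ → eligible.
Paid Sabbatical — service 747 days ≥ 24 months (≈720 days) ✓; rating 3 ≥ 3 ✓; dept Research ✗ → not eligible.
401(k) Plan — service 747 days ≥ 90 days ✓; age 26 ≥ 25 ✓; site Newark ✗ (not Denver or Porto) → not eligible.

Spot Bonus Program, Commuter Stipend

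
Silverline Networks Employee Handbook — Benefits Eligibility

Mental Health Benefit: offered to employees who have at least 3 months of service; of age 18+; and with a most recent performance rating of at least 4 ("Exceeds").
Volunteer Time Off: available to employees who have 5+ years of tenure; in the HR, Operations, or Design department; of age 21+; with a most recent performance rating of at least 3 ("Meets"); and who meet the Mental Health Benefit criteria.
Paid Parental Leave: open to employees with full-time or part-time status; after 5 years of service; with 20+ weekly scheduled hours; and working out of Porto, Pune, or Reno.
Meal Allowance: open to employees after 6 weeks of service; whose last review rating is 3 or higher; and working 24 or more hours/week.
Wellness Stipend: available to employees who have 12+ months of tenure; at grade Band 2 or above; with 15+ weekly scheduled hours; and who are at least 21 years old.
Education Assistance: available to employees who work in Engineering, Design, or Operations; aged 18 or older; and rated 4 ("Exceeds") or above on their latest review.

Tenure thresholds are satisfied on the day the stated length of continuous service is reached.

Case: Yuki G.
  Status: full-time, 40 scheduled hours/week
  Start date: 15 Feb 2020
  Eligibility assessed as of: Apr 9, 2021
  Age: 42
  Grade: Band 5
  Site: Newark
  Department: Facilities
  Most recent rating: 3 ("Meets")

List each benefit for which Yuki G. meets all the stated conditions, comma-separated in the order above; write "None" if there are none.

Service from 15 Feb 2020 to Apr 9, 2021: 419 days.
Mental Health Benefit — service 419 days ≥ 3 months (≈90 days) ✓; age 42 ≥ 18 ✓; rating 3 < 4 ✗ → not eligible.
Volunteer Time Off — service 419 days < 5 years (≈1825 days) ✗ → not eligible.
Paid Parental Leave — status full-time ✓; service 419 days < 5 years (≈1825 days) ✗ → not eligible.
Meal Allowance — service 419 days ≥ 6 weeks (≈42 days) ✓; rating 3 ≥ 3 ✓; 40 hrs/wk ≥ 24 ✓ → eligible.
Wellness Stipend — service 419 days ≥ 12 months (≈360 days) ✓; grade Band 5 ≥ Band 2 ✓; 40 hrs/wk ≥ 15 ✓; age 42 ≥ 21 ✓ → eligible.
Education Assistance — dept Facilities ✗ → not eligible.

Meal Allowance, Wellness Stipend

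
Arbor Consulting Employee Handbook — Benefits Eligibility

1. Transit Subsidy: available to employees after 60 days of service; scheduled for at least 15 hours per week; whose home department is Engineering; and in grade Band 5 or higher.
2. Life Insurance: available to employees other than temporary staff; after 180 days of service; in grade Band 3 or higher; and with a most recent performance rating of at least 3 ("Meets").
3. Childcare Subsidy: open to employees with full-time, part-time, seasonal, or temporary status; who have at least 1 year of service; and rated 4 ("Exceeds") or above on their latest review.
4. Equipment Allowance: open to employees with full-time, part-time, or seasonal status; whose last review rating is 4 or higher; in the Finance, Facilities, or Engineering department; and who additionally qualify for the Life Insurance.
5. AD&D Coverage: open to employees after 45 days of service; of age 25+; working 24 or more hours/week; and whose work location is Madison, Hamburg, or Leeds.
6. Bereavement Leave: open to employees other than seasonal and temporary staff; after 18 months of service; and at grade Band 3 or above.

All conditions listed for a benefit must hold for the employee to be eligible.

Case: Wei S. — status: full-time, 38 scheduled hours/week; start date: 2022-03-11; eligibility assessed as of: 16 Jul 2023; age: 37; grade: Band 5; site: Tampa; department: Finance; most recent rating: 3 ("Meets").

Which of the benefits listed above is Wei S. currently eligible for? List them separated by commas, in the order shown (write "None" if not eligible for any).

Service from 2022-03-11 to 16 Jul 2023: 492 days.
Transit Subsidy — service 492 days ≥ 60 days ✓; 38 hrs/wk ≥ 15 ✓; dept Finance ✗ → not eligible.
Life Insurance — status full-time ✓ (not excluded); service 492 days ≥ 180 days ✓; grade Band 5 ≥ Band 3 ✓; rating 3 ≥ 3 ✓ → eligible.
Childcare Subsidy — status full-time ✓; service 492 days ≥ 1 year (≈365 days) ✓; rating 3 < 4 ✗ → not eligible.
Equipment Allowance — status full-time ✓; rating 3 < 4 ✗ → not eligible.
AD&D Coverage — service 492 days ≥ 45 days ✓; age 37 ≥ 25 ✓; 38 hrs/wk ≥ 24 ✓; site Tampa ✗ (not Madison, Hamburg, or Leeds) → not eligible.
Bereavement Leave — status full-time ✓ (not excluded); service 492 days < 18 months (≈540 days) ✗ → not eligible.

Life Insurance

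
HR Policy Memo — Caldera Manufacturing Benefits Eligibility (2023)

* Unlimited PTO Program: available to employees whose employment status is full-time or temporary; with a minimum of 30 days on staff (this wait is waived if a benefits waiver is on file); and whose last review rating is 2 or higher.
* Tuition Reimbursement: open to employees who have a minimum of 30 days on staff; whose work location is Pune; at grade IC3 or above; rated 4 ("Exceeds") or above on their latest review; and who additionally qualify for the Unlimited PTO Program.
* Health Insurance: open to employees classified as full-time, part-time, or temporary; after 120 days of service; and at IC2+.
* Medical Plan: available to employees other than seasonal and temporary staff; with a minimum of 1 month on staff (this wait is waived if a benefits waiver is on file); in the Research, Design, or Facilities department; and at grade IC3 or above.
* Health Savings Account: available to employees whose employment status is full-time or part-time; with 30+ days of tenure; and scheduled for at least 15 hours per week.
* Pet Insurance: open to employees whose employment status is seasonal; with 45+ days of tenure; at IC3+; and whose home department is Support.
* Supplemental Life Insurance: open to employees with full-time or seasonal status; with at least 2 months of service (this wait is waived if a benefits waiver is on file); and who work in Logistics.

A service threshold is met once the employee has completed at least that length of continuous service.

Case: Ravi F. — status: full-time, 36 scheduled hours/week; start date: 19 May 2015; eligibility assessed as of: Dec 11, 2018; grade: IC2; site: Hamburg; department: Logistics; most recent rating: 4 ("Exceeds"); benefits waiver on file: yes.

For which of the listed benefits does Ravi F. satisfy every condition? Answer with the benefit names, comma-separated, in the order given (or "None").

Unlimited PTO Program, Health Insurance, Health Savings Account, Supplemental Life Insurance

Service from 19 May 2015 to Dec 11, 2018: 1302 days.
Unlimited PTO Program — status full-time ✓; benefits waiver on file ✓; rating 4 ≥ 2 ✓ → eligible.
Tuition Reimbursement — service 1302 days ≥ 30 days ✓; site Hamburg ✗ (not Pune) → not eligible.
Health Insurance — status full-time ✓; service 1302 days ≥ 120 days ✓; grade IC2 ≥ IC2 ✓ → eligible.
Medical Plan — status full-time ✓ (not excluded); benefits waiver on file ✓; dept Logistics ✗ → not eligible.
Health Savings Account — status full-time ✓; service 1302 days ≥ 30 days ✓; 36 hrs/wk ≥ 15 ✓ → eligible.
Pet Insurance — status full-time ✗ (requires seasonal) → not eligible.
Supplemental Life Insurance — status full-time ✓; benefits waiver on file ✓; dept Logistics ✓ → eligible.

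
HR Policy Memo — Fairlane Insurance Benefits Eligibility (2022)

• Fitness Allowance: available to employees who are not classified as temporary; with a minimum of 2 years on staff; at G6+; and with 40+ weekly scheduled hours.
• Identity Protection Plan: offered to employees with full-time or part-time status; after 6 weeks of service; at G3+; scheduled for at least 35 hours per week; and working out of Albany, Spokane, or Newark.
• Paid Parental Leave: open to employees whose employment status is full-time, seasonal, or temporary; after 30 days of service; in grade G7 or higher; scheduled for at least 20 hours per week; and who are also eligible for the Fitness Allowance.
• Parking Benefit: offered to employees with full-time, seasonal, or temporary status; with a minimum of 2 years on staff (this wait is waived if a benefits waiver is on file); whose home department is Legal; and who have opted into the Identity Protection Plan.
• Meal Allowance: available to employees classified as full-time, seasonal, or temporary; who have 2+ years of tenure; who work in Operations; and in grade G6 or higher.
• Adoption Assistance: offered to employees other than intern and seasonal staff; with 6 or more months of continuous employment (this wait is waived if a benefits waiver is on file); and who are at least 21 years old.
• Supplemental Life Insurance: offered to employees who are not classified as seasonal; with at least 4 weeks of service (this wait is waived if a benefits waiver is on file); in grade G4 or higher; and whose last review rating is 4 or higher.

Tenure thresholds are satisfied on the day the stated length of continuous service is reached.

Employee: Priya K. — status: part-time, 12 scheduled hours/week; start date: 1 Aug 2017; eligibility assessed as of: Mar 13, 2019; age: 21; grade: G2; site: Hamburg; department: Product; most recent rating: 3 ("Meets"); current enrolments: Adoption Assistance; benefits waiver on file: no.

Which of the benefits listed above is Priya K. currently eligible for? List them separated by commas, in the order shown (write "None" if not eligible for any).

Service from 1 Aug 2017 to Mar 13, 2019: 589 days.
Fitness Allowance — status part-time ✓ (not excluded); service 589 days < 2 years (≈730 days) ✗ → not eligible.
Identity Protection Plan — status part-time ✓; service 589 days ≥ 6 weeks (≈42 days) ✓; grade G2 < G3 ✗ → not eligible.
Paid Parental Leave — status part-time ✗ (requires full-time, seasonal, or temporary) → not eligible.
Parking Benefit — status part-time ✗ (requires full-time, seasonal, or temporary) → not eligible.
Meal Allowance — status part-time ✗ (requires full-time, seasonal, or temporary) → not eligible.
Adoption Assistance — status part-time ✓ (not excluded); no waiver, service 589 days ≥ 6 months (≈180 days) ✓; age 21 ≥ 21 ✓ → eligible.
Supplemental Life Insurance — status part-time ✓ (not excluded); no waiver, service 589 days ≥ 4 weeks (≈28 days) ✓; grade G2 < G4 ✗ → not eligible.

Adoption Assistance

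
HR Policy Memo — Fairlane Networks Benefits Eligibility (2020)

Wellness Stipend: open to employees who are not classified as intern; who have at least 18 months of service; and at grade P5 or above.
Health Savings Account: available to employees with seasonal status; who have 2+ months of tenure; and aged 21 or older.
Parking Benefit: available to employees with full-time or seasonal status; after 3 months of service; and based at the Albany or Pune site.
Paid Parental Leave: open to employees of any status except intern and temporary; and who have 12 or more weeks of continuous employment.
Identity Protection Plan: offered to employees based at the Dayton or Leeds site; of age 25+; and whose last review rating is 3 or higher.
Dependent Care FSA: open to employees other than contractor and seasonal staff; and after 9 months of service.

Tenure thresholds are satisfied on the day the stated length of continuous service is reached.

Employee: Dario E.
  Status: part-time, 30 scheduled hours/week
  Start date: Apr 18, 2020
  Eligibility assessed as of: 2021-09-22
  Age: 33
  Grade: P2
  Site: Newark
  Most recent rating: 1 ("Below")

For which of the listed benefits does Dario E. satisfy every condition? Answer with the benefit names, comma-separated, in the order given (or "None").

Paid Parental Leave, Dependent Care FSA

Service from Apr 18, 2020 to 2021-09-22: 522 days.
Wellness Stipend — status part-time ✓ (not excluded); service 522 days < 18 months (≈540 days) ✗ → not eligible.
Health Savings Account — status part-time ✗ (requires seasonal) → not eligible.
Parking Benefit — status part-time ✗ (requires full-time or seasonal) → not eligible.
Paid Parental Leave — status part-time ✓ (not excluded); service 522 days ≥ 12 weeks (≈84 days) ✓ → eligible.
Identity Protection Plan — site Newark ✗ (not Dayton or Leeds) → not eligible.
Dependent Care FSA — status part-time ✓ (not excluded); service 522 days ≥ 9 months (≈270 days) ✓ → eligible.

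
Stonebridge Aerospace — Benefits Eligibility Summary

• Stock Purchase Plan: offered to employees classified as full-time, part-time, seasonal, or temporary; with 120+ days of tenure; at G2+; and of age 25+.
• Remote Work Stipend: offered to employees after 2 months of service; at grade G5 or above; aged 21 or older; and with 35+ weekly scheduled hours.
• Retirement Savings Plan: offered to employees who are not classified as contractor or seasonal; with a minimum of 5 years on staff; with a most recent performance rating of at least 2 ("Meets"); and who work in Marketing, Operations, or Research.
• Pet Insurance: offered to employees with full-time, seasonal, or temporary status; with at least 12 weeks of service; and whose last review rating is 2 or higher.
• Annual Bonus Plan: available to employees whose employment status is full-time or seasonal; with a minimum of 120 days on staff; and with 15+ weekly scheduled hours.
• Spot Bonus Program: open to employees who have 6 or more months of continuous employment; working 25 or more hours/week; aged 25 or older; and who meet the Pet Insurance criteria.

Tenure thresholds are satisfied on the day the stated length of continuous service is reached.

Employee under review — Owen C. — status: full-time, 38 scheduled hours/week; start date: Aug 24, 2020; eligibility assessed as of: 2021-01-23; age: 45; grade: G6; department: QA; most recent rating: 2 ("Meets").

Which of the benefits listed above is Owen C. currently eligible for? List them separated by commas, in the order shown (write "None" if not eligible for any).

Stock Purchase Plan, Remote Work Stipend, Pet Insurance, Annual Bonus Plan

Service from Aug 24, 2020 to 2021-01-23: 152 days.
Stock Purchase Plan — status full-time ✓; service 152 days ≥ 120 days ✓; grade G6 ≥ G2 ✓; age 45 ≥ 25 ✓ → eligible.
Remote Work Stipend — service 152 days ≥ 2 months (≈60 days) ✓; grade G6 ≥ G5 ✓; age 45 ≥ 21 ✓; 38 hrs/wk ≥ 35 ✓ → eligible.
Retirement Savings Plan — status full-time ✓ (not excluded); service 152 days < 5 years (≈1825 days) ✗ → not eligible.
Pet Insurance — status full-time ✓; service 152 days ≥ 12 weeks (≈84 days) ✓; rating 2 ≥ 2 ✓ → eligible.
Annual Bonus Plan — status full-time ✓; service 152 days ≥ 120 days ✓; 38 hrs/wk ≥ 15 ✓ → eligible.
Spot Bonus Program — service 152 days < 6 months (≈180 days) ✗ → not eligible.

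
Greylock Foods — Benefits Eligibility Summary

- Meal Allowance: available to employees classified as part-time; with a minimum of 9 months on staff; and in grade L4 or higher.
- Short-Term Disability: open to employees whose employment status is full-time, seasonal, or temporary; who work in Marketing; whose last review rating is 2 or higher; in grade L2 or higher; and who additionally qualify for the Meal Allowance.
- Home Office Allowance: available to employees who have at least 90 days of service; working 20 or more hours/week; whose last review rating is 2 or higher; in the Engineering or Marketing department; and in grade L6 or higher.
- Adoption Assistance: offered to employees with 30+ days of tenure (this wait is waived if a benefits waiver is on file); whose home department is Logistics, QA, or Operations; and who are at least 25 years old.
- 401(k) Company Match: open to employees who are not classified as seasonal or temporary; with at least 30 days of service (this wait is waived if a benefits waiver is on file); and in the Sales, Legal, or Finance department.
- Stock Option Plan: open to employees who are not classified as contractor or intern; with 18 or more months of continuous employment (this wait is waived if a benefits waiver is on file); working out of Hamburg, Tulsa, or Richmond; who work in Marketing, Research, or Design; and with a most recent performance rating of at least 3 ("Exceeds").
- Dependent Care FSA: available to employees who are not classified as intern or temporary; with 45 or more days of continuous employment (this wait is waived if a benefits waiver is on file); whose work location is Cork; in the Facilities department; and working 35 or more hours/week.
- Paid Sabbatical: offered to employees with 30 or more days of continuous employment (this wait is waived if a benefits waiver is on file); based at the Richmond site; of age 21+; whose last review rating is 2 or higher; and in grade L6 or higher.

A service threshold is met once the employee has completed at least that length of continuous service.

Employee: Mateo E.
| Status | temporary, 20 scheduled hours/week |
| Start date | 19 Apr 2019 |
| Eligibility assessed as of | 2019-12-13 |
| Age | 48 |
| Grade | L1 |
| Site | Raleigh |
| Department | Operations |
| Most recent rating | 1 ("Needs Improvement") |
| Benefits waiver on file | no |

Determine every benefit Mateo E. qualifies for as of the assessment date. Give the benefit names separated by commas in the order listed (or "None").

Adoption Assistance

Service from 19 Apr 2019 to 2019-12-13: 238 days.
Meal Allowance — status temporary ✗ (requires part-time) → not eligible.
Short-Term Disability — status temporary ✓; dept Operations ✗ → not eligible.
Home Office Allowance — service 238 days ≥ 90 days ✓; 20 hrs/wk ≥ 20 ✓; rating 1 < 2 ✗ → not eligible.
Adoption Assistance — no waiver, service 238 days ≥ 30 days ✓; dept Operations ✓; age 48 ≥ 25 ✓ → eligible.
401(k) Company Match — status temporary ✗ (excluded) → not eligible.
Stock Option Plan — status temporary ✓ (not excluded); no waiver, service 238 days < 18 months (≈540 days) ✗ → not eligible.
Dependent Care FSA — status temporary ✗ (excluded) → not eligible.
Paid Sabbatical — no waiver, service 238 days ≥ 30 days ✓; site Raleigh ✗ (not Richmond) → not eligible.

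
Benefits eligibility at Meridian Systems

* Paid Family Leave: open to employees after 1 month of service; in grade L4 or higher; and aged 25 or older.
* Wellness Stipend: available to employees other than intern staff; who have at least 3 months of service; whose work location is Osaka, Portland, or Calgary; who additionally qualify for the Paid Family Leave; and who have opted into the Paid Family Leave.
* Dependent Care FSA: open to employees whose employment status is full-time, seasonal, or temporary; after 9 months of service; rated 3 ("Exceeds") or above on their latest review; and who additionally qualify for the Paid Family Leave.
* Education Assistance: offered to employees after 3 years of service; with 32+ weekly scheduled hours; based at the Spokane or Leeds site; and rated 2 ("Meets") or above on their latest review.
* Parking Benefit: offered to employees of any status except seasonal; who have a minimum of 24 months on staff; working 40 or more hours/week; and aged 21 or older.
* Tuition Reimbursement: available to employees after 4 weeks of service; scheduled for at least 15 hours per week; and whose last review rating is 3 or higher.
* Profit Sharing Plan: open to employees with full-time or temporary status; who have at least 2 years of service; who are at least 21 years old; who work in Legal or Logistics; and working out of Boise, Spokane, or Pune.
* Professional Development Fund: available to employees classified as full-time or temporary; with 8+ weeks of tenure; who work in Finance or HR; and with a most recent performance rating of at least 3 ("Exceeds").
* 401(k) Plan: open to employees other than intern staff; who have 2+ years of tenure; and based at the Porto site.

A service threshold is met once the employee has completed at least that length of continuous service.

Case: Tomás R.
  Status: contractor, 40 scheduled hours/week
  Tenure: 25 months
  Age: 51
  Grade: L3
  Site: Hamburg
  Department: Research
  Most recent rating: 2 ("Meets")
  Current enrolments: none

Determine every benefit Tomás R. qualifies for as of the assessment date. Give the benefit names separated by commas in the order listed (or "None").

Parking Benefit

Paid Family Leave — service 25 months ≥ 1 month ✓; grade L3 < L4 ✗ → not eligible.
Wellness Stipend — status contractor ✓ (not excluded); service 25 months ≥ 3 months ✓; site Hamburg ✗ (not Osaka, Portland, or Calgary) → not eligible.
Dependent Care FSA — status contractor ✗ (requires full-time, seasonal, or temporary) → not eligible.
Education Assistance — service 25 months < 3 years (≈1095 days) ✗ → not eligible.
Parking Benefit — status contractor ✓ (not excluded); service 25 months ≥ 24 months ✓; 40 hrs/wk ≥ 40 ✓; age 51 ≥ 21 ✓ → eligible.
Tuition Reimbursement — service 25 months ≥ 4 weeks (≈28 days) ✓; 40 hrs/wk ≥ 15 ✓; rating 2 < 3 ✗ → not eligible.
Profit Sharing Plan — status contractor ✗ (requires full-time or temporary) → not eligible.
Professional Development Fund — status contractor ✗ (requires full-time or temporary) → not eligible.
401(k) Plan — status contractor ✓ (not excluded); service 25 months ≥ 2 years (≈730 days) ✓; site Hamburg ✗ (not Porto) → not eligible.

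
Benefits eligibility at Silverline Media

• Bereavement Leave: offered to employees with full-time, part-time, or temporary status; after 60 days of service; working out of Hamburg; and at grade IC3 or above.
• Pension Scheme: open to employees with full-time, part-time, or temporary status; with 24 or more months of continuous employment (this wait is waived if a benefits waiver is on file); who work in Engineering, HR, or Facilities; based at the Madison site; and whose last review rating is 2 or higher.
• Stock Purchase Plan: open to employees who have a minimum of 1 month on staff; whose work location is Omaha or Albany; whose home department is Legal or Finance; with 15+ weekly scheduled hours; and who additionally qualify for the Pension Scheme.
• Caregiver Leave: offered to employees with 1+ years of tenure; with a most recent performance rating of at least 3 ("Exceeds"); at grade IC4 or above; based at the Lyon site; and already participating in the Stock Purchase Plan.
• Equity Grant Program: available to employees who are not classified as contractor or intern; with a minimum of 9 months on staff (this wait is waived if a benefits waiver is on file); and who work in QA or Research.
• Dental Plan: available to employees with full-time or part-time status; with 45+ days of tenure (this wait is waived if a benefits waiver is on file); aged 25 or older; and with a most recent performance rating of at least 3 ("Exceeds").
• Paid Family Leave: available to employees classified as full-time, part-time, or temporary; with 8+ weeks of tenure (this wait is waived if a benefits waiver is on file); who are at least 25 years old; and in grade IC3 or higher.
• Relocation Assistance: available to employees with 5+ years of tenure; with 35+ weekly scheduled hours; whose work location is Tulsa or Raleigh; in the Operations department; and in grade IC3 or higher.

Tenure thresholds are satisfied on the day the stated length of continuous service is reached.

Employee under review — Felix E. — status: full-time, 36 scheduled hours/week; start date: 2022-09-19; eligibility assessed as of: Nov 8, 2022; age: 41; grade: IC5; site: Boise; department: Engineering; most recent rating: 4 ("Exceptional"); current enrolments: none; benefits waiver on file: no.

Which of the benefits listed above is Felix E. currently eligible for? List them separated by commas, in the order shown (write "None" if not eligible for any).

Service from 2022-09-19 to Nov 8, 2022: 50 days.
Bereavement Leave — status full-time ✓; service 50 days < 60 days ✗ → not eligible.
Pension Scheme — status full-time ✓; no waiver, service 50 days < 24 months (≈720 days) ✗ → not eligible.
Stock Purchase Plan — service 50 days ≥ 1 month (≈30 days) ✓; site Boise ✗ (not Omaha or Albany) → not eligible.
Caregiver Leave — service 50 days < 1 year (≈365 days) ✗ → not eligible.
Equity Grant Program — status full-time ✓ (not excluded); no waiver, service 50 days < 9 months (≈270 days) ✗ → not eligible.
Dental Plan — status full-time ✓; no waiver, service 50 days ≥ 45 days ✓; age 41 ≥ 25 ✓; rating 4 ≥ 3 ✓ → eligible.
Paid Family Leave — status full-time ✓; no waiver, service 50 days < 8 weeks (≈56 days) ✗ → not eligible.
Relocation Assistance — service 50 days < 5 years (≈1825 days) ✗ → not eligible.

Dental Plan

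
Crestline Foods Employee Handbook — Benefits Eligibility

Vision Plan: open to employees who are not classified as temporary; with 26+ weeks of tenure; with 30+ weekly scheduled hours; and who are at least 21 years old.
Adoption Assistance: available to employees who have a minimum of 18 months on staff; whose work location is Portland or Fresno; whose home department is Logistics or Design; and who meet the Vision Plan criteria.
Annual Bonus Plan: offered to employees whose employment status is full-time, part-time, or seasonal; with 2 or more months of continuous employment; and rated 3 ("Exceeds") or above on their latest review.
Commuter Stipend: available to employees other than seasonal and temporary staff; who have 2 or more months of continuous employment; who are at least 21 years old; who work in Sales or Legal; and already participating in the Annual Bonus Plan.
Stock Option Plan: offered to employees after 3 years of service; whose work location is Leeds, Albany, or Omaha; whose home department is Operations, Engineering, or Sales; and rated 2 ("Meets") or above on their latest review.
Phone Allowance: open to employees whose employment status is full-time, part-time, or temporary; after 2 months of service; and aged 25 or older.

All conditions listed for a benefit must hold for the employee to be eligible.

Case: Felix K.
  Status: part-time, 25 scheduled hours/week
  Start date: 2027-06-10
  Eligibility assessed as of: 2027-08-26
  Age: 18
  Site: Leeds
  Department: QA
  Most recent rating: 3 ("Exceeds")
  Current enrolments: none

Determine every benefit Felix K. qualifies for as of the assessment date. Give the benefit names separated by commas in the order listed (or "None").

Annual Bonus Plan

Service from 2027-06-10 to 2027-08-26: 77 days.
Vision Plan — status part-time ✓ (not excluded); service 77 days < 26 weeks (≈182 days) ✗ → not eligible.
Adoption Assistance — service 77 days < 18 months (≈540 days) ✗ → not eligible.
Annual Bonus Plan — status part-time ✓; service 77 days ≥ 2 months (≈60 days) ✓; rating 3 ≥ 3 ✓ → eligible.
Commuter Stipend — status part-time ✓ (not excluded); service 77 days ≥ 2 months (≈60 days) ✓; age 18 < 21 ✗ → not eligible.
Stock Option Plan — service 77 days < 3 years (≈1095 days) ✗ → not eligible.
Phone Allowance — status part-time ✓; service 77 days ≥ 2 months (≈60 days) ✓; age 18 < 25 ✗ → not eligible.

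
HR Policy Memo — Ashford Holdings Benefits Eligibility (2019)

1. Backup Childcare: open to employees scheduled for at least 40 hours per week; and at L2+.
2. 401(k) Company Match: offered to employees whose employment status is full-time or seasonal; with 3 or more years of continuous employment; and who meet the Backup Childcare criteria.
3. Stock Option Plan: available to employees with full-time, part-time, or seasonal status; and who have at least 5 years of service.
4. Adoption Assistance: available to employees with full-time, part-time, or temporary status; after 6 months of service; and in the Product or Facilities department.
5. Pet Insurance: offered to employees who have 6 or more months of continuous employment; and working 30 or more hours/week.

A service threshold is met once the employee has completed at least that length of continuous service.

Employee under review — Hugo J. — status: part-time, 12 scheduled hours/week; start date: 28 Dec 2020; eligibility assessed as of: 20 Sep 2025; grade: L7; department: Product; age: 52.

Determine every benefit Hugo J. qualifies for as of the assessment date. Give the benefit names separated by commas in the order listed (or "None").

Adoption Assistance

Service from 28 Dec 2020 to 20 Sep 2025: 1727 days.
Backup Childcare — 12 hrs/wk < 40 ✗ → not eligible.
401(k) Company Match — status part-time ✗ (requires full-time or seasonal) → not eligible.
Stock Option Plan — status part-time ✓; service 1727 days < 5 years (≈1825 days) ✗ → not eligible.
Adoption Assistance — status part-time ✓; service 1727 days ≥ 6 months (≈180 days) ✓; dept Product ✓ → eligible.
Pet Insurance — service 1727 days ≥ 6 months (≈180 days) ✓; 12 hrs/wk < 30 ✗ → not eligible.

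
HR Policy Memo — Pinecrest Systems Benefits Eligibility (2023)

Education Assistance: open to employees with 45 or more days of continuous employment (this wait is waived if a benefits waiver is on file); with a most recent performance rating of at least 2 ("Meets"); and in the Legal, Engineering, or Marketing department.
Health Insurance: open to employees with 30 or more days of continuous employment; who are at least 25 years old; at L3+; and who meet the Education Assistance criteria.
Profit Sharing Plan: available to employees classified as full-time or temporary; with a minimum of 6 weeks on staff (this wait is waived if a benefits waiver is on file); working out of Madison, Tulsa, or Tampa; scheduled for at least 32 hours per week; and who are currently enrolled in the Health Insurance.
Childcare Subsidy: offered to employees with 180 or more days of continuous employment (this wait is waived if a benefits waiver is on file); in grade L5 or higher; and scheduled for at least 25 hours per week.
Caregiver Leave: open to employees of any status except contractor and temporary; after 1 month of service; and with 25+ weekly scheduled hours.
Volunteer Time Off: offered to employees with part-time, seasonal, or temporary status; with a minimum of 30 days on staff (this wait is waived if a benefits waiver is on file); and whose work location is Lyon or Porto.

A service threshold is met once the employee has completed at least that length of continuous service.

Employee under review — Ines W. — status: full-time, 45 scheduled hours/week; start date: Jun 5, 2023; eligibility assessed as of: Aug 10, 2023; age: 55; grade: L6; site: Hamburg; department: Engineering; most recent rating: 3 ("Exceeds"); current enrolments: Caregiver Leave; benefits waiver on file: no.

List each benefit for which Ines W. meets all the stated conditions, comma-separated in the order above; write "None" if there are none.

Education Assistance, Health Insurance, Caregiver Leave

Service from Jun 5, 2023 to Aug 10, 2023: 66 days.
Education Assistance — no waiver, service 66 days ≥ 45 days ✓; rating 3 ≥ 2 ✓; dept Engineering ✓ → eligible.
Health Insurance — service 66 days ≥ 30 days ✓; age 55 ≥ 25 ✓; grade L6 ≥ L3 ✓; eligible for Education Assistance ✓ → eligible.
Profit Sharing Plan — status full-time ✓; no waiver, service 66 days ≥ 6 weeks (≈42 days) ✓; site Hamburg ✗ (not Madison, Tulsa, or Tampa) → not eligible.
Childcare Subsidy — no waiver, service 66 days < 180 days ✗ → not eligible.
Caregiver Leave — status full-time ✓ (not excluded); service 66 days ≥ 1 month (≈30 days) ✓; 45 hrs/wk ≥ 25 ✓ → eligible.
Volunteer Time Off — status full-time ✗ (requires part-time, seasonal, or temporary) → not eligible.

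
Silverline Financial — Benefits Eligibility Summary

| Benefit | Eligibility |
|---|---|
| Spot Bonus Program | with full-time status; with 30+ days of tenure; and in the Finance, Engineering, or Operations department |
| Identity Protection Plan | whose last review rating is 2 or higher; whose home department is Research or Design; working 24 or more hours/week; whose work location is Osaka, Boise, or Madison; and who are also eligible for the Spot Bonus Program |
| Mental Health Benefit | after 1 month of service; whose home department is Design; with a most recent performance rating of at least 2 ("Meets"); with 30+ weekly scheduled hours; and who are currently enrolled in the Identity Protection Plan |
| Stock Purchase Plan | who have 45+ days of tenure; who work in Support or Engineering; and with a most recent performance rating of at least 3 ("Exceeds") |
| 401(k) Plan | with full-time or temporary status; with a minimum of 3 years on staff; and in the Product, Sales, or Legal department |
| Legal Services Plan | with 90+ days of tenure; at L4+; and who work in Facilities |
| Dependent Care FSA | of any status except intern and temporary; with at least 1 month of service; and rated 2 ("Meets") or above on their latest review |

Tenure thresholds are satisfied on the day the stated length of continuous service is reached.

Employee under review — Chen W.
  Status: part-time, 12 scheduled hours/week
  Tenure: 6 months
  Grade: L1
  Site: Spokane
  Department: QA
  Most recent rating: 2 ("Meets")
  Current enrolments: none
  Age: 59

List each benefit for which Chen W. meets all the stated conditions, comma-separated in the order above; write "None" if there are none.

Dependent Care FSA

Spot Bonus Program — status part-time ✗ (requires full-time) → not eligible.
Identity Protection Plan — rating 2 ≥ 2 ✓; dept QA ✗ → not eligible.
Mental Health Benefit — service 6 months ≥ 1 month ✓; dept QA ✗ → not eligible.
Stock Purchase Plan — service 6 months ≥ 45 days ✓; dept QA ✗ → not eligible.
401(k) Plan — status part-time ✗ (requires full-time or temporary) → not eligible.
Legal Services Plan — service 6 months ≥ 90 days ✓; grade L1 < L4 ✗ → not eligible.
Dependent Care FSA — status part-time ✓ (not excluded); service 6 months ≥ 1 month ✓; rating 2 ≥ 2 ✓ → eligible.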